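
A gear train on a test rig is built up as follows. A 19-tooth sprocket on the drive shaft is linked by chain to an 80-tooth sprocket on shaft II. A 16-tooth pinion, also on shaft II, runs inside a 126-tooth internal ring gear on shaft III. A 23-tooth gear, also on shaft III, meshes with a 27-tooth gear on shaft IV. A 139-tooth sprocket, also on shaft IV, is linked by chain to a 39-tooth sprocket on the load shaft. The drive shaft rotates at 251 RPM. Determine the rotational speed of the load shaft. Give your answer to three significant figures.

Chain: ratio = 80/19 = 4.2105, so shaft II turns at 251 / 4.2105 = 59.613 RPM.
Internal gear: ratio = 126/16 = 7.875, so shaft III turns at 59.613 / 7.875 = 7.5698 RPM.
Gear mesh: ratio = 27/23 = 1.1739, so shaft IV turns at 7.5698 / 1.1739 = 6.4484 RPM.
Chain: ratio = 39/139 = 0.28058, so the load shaft turns at 6.4484 / 0.28058 = 22.983 RPM.

23.0 RPM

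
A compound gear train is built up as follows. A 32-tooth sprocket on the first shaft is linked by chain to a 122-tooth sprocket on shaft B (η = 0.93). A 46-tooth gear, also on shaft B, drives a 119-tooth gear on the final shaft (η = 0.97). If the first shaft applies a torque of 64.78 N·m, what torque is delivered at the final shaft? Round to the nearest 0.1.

chain 122/32 = 3.8125 → τ = 64.78·3.8125·0.93 = 229.69 N·m
gear mesh 119/46 = 2.587 → τ = 229.69·2.587·0.97 = 576.36 N·m

576.4 N·m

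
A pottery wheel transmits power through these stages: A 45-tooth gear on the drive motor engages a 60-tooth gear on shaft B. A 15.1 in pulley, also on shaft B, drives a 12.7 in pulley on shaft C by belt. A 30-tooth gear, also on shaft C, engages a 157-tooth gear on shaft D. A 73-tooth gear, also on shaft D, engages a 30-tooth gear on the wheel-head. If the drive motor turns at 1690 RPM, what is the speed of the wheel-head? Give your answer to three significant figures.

the drive motor → shaft B (gear mesh, 60/45): 1690 ÷ 1.3333 = 1267.5 RPM
shaft B → shaft C (belt, 12.7/15.1): 1267.5 ÷ 0.84106 = 1507 RPM
shaft C → shaft D (gear mesh, 157/30): 1507 ÷ 5.2333 = 287.97 RPM
shaft D → the wheel-head (gear mesh, 30/73): 287.97 ÷ 0.41096 = 700.72 RPM

701 RPM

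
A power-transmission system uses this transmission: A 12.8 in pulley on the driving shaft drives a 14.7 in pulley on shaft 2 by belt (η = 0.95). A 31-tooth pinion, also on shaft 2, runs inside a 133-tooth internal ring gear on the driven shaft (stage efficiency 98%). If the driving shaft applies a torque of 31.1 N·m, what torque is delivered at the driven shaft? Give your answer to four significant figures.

Belt: ratio = 14.7/12.8 = 1.1484; torque at shaft 2 = 31.1 × 1.1484 × 0.95 = 33.931 N·m.
Internal gear: ratio = 133/31 = 4.2903; torque at the driven shaft = 33.931 × 4.2903 × 0.98 = 142.66 N·m.

142.7 N·m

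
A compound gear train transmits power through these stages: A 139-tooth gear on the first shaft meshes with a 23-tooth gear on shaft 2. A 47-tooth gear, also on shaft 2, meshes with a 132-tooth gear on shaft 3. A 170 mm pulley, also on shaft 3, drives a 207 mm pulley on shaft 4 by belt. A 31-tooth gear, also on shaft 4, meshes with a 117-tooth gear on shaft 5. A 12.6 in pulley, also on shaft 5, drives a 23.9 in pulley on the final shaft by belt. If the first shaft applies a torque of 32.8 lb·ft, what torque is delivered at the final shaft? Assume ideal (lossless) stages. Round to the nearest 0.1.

gear mesh 23/139 = 0.16547 → τ = 32.8·0.16547 = 5.4273 lb·ft
gear mesh 132/47 = 2.8085 → τ = 5.4273·2.8085 = 15.243 lb·ft
belt 207/170 = 1.2176 → τ = 15.243·1.2176 = 18.56 lb·ft
gear mesh 117/31 = 3.7742 → τ = 18.56·3.7742 = 70.05 lb·ft
belt 23.9/12.6 = 1.8968 → τ = 70.05·1.8968 = 132.87 lb·ft

132.9 lb·ft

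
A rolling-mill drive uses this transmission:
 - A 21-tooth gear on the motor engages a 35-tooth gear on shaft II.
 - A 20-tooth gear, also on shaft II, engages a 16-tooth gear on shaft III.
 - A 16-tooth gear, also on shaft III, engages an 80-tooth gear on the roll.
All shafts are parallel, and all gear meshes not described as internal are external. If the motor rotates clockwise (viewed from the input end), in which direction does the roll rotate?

counterclockwise

the motor → shaft II: external mesh, 1 reversal → CCW.
shaft II → shaft III: external mesh, 1 reversal → CW.
shaft III → the roll: external mesh, 1 reversal → CCW.
3 reversals in total — an odd number — so the roll turns opposite to the motor.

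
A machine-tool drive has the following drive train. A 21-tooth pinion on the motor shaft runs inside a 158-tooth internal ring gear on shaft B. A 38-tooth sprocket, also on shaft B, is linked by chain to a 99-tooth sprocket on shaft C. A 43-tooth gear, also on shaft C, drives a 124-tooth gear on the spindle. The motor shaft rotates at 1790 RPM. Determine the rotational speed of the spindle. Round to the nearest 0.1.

the motor shaft → shaft B (internal gear, 158/21): 1790 ÷ 7.5238 = 237.91 RPM
shaft B → shaft C (chain, 99/38): 237.91 ÷ 2.6053 = 91.32 RPM
shaft C → the spindle (gear mesh, 124/43): 91.32 ÷ 2.8837 = 31.667 RPM

31.7 RPM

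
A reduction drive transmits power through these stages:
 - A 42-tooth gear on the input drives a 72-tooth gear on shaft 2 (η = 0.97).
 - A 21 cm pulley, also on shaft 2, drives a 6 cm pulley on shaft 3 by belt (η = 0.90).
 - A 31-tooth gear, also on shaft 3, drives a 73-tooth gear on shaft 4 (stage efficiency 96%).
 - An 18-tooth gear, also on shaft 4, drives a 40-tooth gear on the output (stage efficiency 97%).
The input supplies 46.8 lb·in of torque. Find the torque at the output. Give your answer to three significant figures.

After the gear mesh (72/42): 46.8 × 1.7143 × 0.97 = 77.822 lb·in
After the belt (6/21): 77.822 × 0.28571 × 0.90 = 20.011 lb·in
After the gear mesh (73/31): 20.011 × 2.3548 × 0.96 = 45.238 lb·in
After the gear mesh (40/18): 45.238 × 2.2222 × 0.97 = 97.514 lb·in

97.5 lb·in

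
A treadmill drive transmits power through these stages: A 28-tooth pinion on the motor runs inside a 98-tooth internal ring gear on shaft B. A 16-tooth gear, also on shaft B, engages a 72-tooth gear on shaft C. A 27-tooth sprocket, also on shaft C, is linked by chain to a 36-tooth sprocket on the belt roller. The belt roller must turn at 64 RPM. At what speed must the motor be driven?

1344 RPM

Overall ratio R = 3.5 × 4.5 × 1.3333 = 21.
Required input speed = output speed × R = 64 × 21 = 1344 RPM.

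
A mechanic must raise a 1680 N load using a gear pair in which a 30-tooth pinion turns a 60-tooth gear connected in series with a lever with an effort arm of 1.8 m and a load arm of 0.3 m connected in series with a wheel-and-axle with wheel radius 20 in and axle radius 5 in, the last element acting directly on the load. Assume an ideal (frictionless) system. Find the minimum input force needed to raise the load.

Gear pair MA = 60/30 = 2.
Lever MA = effort arm / load arm = 1.8/0.3 = 6.
Wheel-and-axle MA = R/r = 20/5 = 4.
Combined ideal MA = 2 × 6 × 4 = 48.
Effort = load / MA = 1680 / 48 = 35 N.

35 N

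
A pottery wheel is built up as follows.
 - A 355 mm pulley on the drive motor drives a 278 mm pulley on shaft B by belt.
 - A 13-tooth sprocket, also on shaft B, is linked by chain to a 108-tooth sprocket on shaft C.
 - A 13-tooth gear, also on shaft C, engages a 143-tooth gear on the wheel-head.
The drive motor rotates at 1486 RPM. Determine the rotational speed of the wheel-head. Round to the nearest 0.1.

20.8 RPM

the drive motor → shaft B (belt, 278/355): 1486 ÷ 0.7831 = 1897.6 RPM
shaft B → shaft C (chain, 108/13): 1897.6 ÷ 8.3077 = 228.41 RPM
shaft C → the wheel-head (gear mesh, 143/13): 228.41 ÷ 11 = 20.765 RPM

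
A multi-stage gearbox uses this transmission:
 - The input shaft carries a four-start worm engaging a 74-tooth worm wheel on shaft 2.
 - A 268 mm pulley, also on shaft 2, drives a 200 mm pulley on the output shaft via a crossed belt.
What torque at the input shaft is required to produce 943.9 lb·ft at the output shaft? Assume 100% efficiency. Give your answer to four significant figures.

Overall ratio R = 18.5 × 0.74627 = 13.806.
Input torque = output torque / R = 943.9 / 13.806 = 68.369 lb·ft.

68.37 lb·ft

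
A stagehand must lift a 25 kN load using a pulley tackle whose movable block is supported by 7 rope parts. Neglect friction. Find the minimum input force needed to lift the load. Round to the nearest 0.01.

Block-and-tackle MA = number of supporting rope parts = 7.
Effort = load / MA = 25 / 7 = 3.5714 kN.

3.57 kN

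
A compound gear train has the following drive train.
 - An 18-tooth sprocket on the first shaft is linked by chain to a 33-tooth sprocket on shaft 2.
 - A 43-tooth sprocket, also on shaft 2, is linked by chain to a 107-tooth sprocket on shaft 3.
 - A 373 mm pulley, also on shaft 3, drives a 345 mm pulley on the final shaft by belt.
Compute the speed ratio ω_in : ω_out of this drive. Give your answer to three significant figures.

Each stage contributes driven/driver: chain 33/18 = 1.8333, chain 107/43 = 2.4884, belt 345/373 = 0.92493.
Overall: 1.8333 × 2.4884 × 0.92493 = 4.2196.

4.22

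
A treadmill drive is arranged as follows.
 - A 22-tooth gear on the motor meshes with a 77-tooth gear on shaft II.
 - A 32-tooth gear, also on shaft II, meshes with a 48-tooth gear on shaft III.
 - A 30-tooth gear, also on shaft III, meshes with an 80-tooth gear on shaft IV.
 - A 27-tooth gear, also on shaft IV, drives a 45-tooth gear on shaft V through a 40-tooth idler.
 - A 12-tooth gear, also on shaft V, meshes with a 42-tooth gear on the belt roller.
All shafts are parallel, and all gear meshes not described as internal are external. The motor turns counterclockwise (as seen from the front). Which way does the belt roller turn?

the motor → shaft II: external mesh, 1 reversal → CW.
shaft II → shaft III: external mesh, 1 reversal → CCW.
shaft III → shaft IV: external mesh, 1 reversal → CW.
shaft IV → shaft V: driver → idler → driven is 2 external meshes, 2 reversals → CW.
shaft V → the belt roller: external mesh, 1 reversal → CCW.
6 reversals in total — an even number — so the belt roller turns the same way as the motor.

counterclockwise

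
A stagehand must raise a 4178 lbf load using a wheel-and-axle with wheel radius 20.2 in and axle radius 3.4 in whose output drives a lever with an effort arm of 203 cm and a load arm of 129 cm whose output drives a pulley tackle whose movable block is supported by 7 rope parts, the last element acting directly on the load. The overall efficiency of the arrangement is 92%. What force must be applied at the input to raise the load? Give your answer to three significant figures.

Wheel-and-axle MA = R/r = 20.2/3.4 = 5.9412.
Lever MA = effort arm / load arm = 203/129 = 1.5736.
Block-and-tackle MA = number of supporting rope parts = 7.
Combined ideal MA = 5.9412 × 1.5736 × 7 = 65.445.
Actual MA = 65.445 × 0.92 = 60.209.
Effort = load / actual MA = 4178 / 60.209 = 69.391 lbf.

69.4 lbf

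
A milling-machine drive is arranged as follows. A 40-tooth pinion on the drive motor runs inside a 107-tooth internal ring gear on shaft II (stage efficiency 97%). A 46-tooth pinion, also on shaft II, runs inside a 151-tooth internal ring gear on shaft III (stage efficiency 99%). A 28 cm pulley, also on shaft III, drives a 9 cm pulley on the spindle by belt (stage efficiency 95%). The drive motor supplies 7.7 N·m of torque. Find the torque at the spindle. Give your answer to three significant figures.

internal gear 107/40 = 2.675 → τ = 7.7·2.675·0.97 = 19.98 N·m
internal gear 151/46 = 3.2826 → τ = 19.98·3.2826·0.99 = 64.929 N·m
belt 9/28 = 0.32143 → τ = 64.929·0.32143·0.95 = 19.827 N·m

19.8 N·m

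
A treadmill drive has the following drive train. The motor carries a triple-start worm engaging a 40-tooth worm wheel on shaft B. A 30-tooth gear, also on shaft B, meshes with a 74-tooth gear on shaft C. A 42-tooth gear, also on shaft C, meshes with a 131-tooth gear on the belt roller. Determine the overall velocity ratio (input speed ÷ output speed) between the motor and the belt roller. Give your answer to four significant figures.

102.6

Each stage contributes driven/driver: worm 40/3 = 13.333, gear mesh 74/30 = 2.4667, gear mesh 131/42 = 3.119.
Overall: 13.333 × 2.4667 × 3.119 = 102.58.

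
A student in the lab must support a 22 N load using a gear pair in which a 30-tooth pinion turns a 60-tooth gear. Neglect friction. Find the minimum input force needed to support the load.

11 N

Gear pair MA = 60/30 = 2.
Effort = load / MA = 22 / 2 = 11 N.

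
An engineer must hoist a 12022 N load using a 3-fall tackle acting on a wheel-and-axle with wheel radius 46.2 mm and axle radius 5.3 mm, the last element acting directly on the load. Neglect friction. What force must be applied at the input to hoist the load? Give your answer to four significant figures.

Block-and-tackle MA = number of supporting rope parts = 3.
Wheel-and-axle MA = R/r = 46.2/5.3 = 8.717.
Combined ideal MA = 3 × 8.717 = 26.151.
Effort = load / MA = 12022 / 26.151 = 459.72 N.

459.7 N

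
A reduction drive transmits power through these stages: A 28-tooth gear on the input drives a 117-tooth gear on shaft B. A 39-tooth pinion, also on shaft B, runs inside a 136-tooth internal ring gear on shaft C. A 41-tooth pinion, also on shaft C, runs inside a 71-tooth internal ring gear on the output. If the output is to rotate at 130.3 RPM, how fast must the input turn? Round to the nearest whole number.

Overall ratio R = 4.1786 × 3.4872 × 1.7317 = 25.233.
Required input speed = output speed × R = 130.3 × 25.233 = 3287.9 RPM.

3288 RPM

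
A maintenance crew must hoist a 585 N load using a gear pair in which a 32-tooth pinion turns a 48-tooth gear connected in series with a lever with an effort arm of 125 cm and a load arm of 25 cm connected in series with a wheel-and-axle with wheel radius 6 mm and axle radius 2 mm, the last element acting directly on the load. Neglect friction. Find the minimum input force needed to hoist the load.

Gear pair MA = 48/32 = 1.5.
Lever MA = effort arm / load arm = 125/25 = 5.
Wheel-and-axle MA = R/r = 6/2 = 3.
Combined ideal MA = 1.5 × 5 × 3 = 22.5.
Effort = load / MA = 585 / 22.5 = 26 N.

26 N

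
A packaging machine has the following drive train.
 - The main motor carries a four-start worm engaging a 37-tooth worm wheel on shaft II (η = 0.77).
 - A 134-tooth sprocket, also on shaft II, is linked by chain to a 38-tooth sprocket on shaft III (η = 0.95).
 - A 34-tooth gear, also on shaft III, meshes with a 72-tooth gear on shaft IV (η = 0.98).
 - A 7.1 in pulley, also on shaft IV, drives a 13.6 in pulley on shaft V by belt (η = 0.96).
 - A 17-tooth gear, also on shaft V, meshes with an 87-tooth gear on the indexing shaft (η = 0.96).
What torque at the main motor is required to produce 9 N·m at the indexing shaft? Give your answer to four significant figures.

0.2502 N·m

Overall ratio R = 9.25 × 0.28358 × 2.1176 × 1.9155 × 5.1176 = 54.453; overall efficiency η = 0.77 × 0.95 × 0.98 × 0.96 × 0.96 = 0.6607.
Input torque = output torque / (R × η) = 9 / (54.453 × 0.6607) = 0.25017 N·m.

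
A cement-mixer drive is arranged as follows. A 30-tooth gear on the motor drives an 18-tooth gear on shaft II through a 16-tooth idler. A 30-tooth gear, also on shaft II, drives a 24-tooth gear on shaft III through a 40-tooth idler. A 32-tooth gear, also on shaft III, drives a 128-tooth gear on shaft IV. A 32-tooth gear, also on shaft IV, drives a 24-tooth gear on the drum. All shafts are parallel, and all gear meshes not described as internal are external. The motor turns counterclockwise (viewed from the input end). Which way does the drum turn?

counterclockwise

the motor → shaft II: driver → idler → driven is 2 external meshes, 2 reversals → CCW.
shaft II → shaft III: driver → idler → driven is 2 external meshes, 2 reversals → CCW.
shaft III → shaft IV: external mesh, 1 reversal → CW.
shaft IV → the drum: external mesh, 1 reversal → CCW.
6 reversals in total — an even number — so the drum turns the same way as the motor.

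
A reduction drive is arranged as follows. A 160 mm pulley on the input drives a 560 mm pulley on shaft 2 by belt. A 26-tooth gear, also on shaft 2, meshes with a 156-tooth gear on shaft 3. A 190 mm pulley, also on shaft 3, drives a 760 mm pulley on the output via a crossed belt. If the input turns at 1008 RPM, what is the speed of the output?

the input → shaft 2 (belt, 560/160): 1008 ÷ 3.5 = 288 RPM
shaft 2 → shaft 3 (gear mesh, 156/26): 288 ÷ 6 = 48 RPM
shaft 3 → the output (belt, 760/190): 48 ÷ 4 = 12 RPM

12 RPM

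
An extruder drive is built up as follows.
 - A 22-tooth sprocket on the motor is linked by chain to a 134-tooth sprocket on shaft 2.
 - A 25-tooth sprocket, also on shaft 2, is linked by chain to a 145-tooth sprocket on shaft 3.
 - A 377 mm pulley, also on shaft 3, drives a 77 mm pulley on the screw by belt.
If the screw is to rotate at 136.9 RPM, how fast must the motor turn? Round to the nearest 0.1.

Overall ratio R = 6.0909 × 5.8 × 0.20424 = 7.2154.
Required input speed = output speed × R = 136.9 × 7.2154 = 987.79 RPM.

987.8 RPM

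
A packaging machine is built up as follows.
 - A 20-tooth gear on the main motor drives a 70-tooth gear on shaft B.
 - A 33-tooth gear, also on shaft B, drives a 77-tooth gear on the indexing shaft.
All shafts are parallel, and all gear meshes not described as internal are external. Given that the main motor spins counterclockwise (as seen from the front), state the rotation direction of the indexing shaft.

counterclockwise

the main motor → shaft B: external mesh, 1 reversal → CW.
shaft B → the indexing shaft: external mesh, 1 reversal → CCW.
2 reversals in total — an even number — so the indexing shaft turns the same way as the main motor.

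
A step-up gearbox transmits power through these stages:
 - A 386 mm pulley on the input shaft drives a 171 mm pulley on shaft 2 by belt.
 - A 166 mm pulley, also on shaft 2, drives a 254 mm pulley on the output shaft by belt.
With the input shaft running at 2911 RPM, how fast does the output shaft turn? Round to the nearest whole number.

belt 171/386 = 0.44301 → 2911/0.44301 = 6571 RPM
belt 254/166 = 1.5301 → 6571/1.5301 = 4294.5 RPM

4294 RPM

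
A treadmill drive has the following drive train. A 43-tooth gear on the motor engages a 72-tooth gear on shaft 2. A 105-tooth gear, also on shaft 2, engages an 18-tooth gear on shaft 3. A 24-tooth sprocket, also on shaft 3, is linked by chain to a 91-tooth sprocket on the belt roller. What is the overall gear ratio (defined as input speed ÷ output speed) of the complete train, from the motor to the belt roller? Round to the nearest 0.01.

1.09

Each stage contributes driven/driver: gear mesh 72/43 = 1.6744, gear mesh 18/105 = 0.17143, chain 91/24 = 3.7917.
Overall: 1.6744 × 0.17143 × 3.7917 = 1.0884.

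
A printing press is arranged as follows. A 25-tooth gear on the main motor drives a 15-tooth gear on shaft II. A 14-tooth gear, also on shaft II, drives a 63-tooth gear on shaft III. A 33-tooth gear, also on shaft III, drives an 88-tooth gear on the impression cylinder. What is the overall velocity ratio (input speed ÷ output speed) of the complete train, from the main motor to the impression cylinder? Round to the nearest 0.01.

Each stage contributes driven/driver: gear mesh 15/25 = 0.6, gear mesh 63/14 = 4.5, gear mesh 88/33 = 2.6667.
Overall: 0.6 × 4.5 × 2.6667 = 7.2.

7.20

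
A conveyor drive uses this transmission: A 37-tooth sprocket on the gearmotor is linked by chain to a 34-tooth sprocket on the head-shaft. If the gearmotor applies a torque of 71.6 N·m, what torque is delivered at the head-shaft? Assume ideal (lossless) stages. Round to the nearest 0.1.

After the chain (34/37): 71.6 × 0.91892 = 65.795 N·m

65.8 N·m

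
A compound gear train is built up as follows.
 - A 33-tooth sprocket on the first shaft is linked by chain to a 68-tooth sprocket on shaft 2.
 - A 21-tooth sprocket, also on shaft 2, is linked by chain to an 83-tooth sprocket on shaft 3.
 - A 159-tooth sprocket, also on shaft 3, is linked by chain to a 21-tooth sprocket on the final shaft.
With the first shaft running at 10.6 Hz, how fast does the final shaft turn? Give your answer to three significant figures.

9.85 Hz

the first shaft → shaft 2 (chain, 68/33): 10.6 ÷ 2.0606 = 5.1441 Hz
shaft 2 → shaft 3 (chain, 83/21): 5.1441 ÷ 3.9524 = 1.3015 Hz
shaft 3 → the final shaft (chain, 21/159): 1.3015 ÷ 0.13208 = 9.8544 Hz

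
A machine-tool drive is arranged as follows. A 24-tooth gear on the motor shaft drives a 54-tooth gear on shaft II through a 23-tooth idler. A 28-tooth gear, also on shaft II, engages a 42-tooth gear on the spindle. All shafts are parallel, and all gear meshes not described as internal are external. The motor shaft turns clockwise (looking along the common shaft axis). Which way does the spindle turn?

the motor shaft → shaft II: driver → idler → driven is 2 external meshes, 2 reversals → CW.
shaft II → the spindle: external mesh, 1 reversal → CCW.
3 reversals in total — an odd number — so the spindle turns opposite to the motor shaft.

anticlockwise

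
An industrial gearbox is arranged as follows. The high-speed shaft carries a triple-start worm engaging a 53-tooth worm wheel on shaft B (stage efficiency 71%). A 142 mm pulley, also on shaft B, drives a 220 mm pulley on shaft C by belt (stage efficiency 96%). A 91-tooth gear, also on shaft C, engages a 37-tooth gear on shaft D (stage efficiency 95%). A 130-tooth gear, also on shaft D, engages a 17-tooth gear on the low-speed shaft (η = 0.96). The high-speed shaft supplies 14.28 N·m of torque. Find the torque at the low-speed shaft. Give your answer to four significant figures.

12.92 N·m

worm 53/3 = 17.667 → τ = 14.28·17.667·0.71 = 179.12 N·m
belt 220/142 = 1.5493 → τ = 179.12·1.5493·0.96 = 266.41 N·m
gear mesh 37/91 = 0.40659 → τ = 266.41·0.40659·0.95 = 102.9 N·m
gear mesh 17/130 = 0.13077 → τ = 102.9·0.13077·0.96 = 12.918 N·m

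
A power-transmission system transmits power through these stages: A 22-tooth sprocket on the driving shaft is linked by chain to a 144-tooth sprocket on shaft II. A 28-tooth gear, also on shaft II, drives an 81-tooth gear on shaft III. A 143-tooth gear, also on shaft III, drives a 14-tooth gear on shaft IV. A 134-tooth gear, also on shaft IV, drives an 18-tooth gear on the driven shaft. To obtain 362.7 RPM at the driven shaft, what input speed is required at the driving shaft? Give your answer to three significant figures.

90.3 RPM

Overall ratio R = 6.5455 × 2.8929 × 0.097902 × 0.13433 = 0.24902.
Required input speed = output speed × R = 362.7 × 0.24902 = 90.318 RPM.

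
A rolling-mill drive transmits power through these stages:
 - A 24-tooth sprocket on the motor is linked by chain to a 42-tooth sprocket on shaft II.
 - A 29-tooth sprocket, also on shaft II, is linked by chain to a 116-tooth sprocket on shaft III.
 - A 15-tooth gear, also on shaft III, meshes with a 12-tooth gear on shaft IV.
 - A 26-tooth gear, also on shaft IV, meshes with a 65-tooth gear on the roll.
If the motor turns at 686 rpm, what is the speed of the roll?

49 rpm

chain 42/24 = 1.75 → 686/1.75 = 392 rpm
chain 116/29 = 4 → 392/4 = 98 rpm
gear mesh 12/15 = 0.8 → 98/0.8 = 122.5 rpm
gear mesh 65/26 = 2.5 → 122.5/2.5 = 49 rpm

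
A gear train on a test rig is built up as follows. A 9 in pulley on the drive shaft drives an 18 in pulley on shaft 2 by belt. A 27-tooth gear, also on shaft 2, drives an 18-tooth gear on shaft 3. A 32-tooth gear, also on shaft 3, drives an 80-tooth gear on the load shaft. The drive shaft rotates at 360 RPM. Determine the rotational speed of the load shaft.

belt 18/9 = 2 → 360/2 = 180 RPM
gear mesh 18/27 = 0.66667 → 180/0.66667 = 270 RPM
gear mesh 80/32 = 2.5 → 270/2.5 = 108 RPM

108 RPM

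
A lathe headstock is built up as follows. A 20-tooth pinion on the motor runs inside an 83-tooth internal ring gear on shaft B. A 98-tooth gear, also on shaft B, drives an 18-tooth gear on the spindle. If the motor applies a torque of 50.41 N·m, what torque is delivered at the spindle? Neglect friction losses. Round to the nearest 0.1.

Internal gear: ratio = 83/20 = 4.15; torque at shaft B = 50.41 × 4.15 = 209.2 N·m.
Gear mesh: ratio = 18/98 = 0.18367; torque at the spindle = 209.2 × 0.18367 = 38.425 N·m.

38.4 N·m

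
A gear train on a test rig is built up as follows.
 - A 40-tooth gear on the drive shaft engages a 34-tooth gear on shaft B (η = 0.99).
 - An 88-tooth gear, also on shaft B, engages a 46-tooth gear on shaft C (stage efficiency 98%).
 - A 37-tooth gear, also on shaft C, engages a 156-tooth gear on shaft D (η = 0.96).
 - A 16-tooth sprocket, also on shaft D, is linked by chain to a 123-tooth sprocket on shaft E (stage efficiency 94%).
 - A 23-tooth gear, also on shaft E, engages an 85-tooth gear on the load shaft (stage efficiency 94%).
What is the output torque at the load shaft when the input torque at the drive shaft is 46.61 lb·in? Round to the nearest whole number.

2042 lb·in

gear mesh 34/40 = 0.85 → τ = 46.61·0.85·0.99 = 39.222 lb·in
gear mesh 46/88 = 0.52273 → τ = 39.222·0.52273·0.98 = 20.093 lb·in
gear mesh 156/37 = 4.2162 → τ = 20.093·4.2162·0.96 = 81.326 lb·in
chain 123/16 = 7.6875 → τ = 81.326·7.6875·0.94 = 587.68 lb·in
gear mesh 85/23 = 3.6957 → τ = 587.68·3.6957·0.94 = 2041.6 lb·in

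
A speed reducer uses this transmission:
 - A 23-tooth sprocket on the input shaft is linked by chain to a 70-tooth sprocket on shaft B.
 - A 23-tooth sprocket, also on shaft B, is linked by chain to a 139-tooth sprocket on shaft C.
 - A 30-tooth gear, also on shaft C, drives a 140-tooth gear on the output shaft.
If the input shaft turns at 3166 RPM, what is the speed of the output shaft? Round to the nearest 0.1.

36.9 RPM

chain 70/23 = 3.0435 → 3166/3.0435 = 1040.3 RPM
chain 139/23 = 6.0435 → 1040.3/6.0435 = 172.13 RPM
gear mesh 140/30 = 4.6667 → 172.13/4.6667 = 36.885 RPM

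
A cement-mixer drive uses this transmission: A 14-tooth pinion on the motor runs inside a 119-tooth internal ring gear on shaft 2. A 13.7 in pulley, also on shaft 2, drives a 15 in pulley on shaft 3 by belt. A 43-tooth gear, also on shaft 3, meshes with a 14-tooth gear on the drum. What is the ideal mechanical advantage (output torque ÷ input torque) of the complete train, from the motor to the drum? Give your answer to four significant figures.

Each stage contributes driven/driver: internal gear 119/14 = 8.5, belt 15/13.7 = 1.0949, gear mesh 14/43 = 0.32558.
Overall: 8.5 × 1.0949 × 0.32558 = 3.03.

3.030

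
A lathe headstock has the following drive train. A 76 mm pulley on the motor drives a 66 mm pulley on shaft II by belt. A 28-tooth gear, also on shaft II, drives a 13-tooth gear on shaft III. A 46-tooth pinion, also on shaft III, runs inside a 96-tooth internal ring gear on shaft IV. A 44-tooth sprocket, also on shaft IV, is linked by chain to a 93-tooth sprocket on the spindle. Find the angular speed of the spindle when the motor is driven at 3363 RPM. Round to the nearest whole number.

belt 66/76 = 0.86842 → 3363/0.86842 = 3872.5 RPM
gear mesh 13/28 = 0.46429 → 3872.5/0.46429 = 8340.9 RPM
internal gear 96/46 = 2.087 → 8340.9/2.087 = 3996.7 RPM
chain 93/44 = 2.1136 → 3996.7/2.1136 = 1890.9 RPM

1891 RPM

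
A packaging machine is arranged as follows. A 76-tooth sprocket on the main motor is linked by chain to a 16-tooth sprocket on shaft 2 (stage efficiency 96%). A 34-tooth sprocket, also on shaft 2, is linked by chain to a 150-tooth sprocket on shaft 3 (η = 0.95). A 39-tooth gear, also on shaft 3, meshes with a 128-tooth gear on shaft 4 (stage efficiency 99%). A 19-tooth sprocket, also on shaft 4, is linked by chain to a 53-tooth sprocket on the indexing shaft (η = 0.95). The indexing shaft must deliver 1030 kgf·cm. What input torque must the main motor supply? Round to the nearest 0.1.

141.2 kgf·cm

Overall ratio R = 0.21053 × 4.4118 × 3.2821 × 2.7895 = 8.5033; overall efficiency η = 0.96 × 0.95 × 0.99 × 0.95 = 0.8577.
Input torque = output torque / (R × η) = 1030 / (8.5033 × 0.8577) = 141.22 kgf·cm.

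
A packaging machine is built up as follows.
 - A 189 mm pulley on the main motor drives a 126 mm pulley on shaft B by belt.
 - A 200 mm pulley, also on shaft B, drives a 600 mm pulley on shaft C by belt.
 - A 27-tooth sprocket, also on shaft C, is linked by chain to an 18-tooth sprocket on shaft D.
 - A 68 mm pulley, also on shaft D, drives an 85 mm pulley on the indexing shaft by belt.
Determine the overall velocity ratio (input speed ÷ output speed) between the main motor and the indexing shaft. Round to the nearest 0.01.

Each stage contributes driven/driver: belt 126/189 = 0.66667, belt 600/200 = 3, chain 18/27 = 0.66667, belt 85/68 = 1.25.
Overall: 0.66667 × 3 × 0.66667 × 1.25 = 1.6667.

1.67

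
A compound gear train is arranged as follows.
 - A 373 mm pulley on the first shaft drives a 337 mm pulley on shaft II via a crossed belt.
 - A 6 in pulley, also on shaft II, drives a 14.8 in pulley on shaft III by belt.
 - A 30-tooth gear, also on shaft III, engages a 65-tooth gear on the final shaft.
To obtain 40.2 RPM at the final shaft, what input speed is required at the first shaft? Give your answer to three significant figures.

Overall ratio R = 0.90349 × 2.4667 × 2.1667 = 4.8286.
Required input speed = output speed × R = 40.2 × 4.8286 = 194.11 RPM.

194 RPM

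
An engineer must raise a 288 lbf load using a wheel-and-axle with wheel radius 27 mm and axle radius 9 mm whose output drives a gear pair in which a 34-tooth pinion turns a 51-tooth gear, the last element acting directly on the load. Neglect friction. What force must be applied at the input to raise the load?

64 lbf

Wheel-and-axle MA = R/r = 27/9 = 3.
Gear pair MA = 51/34 = 1.5.
Combined ideal MA = 3 × 1.5 = 4.5.
Effort = load / MA = 288 / 4.5 = 64 lbf.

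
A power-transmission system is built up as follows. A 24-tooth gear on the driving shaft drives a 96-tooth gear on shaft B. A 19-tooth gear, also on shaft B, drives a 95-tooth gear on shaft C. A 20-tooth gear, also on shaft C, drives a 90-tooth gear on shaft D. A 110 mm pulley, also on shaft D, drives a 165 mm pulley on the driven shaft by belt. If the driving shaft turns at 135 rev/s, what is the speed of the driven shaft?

1 rev/s

gear mesh 96/24 = 4 → 135/4 = 33.75 rev/s
gear mesh 95/19 = 5 → 33.75/5 = 6.75 rev/s
gear mesh 90/20 = 4.5 → 6.75/4.5 = 1.5 rev/s
belt 165/110 = 1.5 → 1.5/1.5 = 1 rev/s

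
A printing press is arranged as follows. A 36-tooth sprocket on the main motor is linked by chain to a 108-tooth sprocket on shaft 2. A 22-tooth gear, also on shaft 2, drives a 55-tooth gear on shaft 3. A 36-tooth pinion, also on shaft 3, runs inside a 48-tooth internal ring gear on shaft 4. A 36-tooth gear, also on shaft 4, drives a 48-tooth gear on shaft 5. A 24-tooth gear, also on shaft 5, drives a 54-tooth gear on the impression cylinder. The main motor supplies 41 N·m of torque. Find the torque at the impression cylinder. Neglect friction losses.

After the chain (108/36): 41 × 3 = 123 N·m
After the gear mesh (55/22): 123 × 2.5 = 307.5 N·m
After the internal gear (48/36): 307.5 × 1.3333 = 410 N·m
After the gear mesh (48/36): 410 × 1.3333 = 546.67 N·m
After the gear mesh (54/24): 546.67 × 2.25 = 1230 N·m

1230 N·m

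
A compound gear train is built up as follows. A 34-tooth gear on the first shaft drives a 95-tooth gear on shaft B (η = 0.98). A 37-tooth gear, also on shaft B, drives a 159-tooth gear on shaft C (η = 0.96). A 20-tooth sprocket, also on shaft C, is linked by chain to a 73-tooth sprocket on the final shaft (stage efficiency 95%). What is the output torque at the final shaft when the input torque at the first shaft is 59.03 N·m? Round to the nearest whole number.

2312 N·m

Gear mesh: ratio = 95/34 = 2.7941; torque at shaft B = 59.03 × 2.7941 × 0.98 = 161.64 N·m.
Gear mesh: ratio = 159/37 = 4.2973; torque at shaft C = 161.64 × 4.2973 × 0.96 = 666.82 N·m.
Chain: ratio = 73/20 = 3.65; torque at the final shaft = 666.82 × 3.65 × 0.95 = 2312.2 N·m.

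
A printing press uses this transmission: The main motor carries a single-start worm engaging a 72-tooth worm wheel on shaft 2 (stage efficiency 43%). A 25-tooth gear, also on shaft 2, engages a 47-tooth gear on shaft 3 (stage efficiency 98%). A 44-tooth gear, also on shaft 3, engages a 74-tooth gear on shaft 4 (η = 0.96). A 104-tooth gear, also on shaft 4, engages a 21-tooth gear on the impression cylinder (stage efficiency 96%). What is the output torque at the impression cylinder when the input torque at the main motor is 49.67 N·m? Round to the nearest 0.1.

886.7 N·m

After the worm (72/1): 49.67 × 72 × 0.43 = 1537.8 N·m
After the gear mesh (47/25): 1537.8 × 1.88 × 0.98 = 2833.2 N·m
After the gear mesh (74/44): 2833.2 × 1.6818 × 0.96 = 4574.3 N·m
After the gear mesh (21/104): 4574.3 × 0.20192 × 0.96 = 886.72 N·m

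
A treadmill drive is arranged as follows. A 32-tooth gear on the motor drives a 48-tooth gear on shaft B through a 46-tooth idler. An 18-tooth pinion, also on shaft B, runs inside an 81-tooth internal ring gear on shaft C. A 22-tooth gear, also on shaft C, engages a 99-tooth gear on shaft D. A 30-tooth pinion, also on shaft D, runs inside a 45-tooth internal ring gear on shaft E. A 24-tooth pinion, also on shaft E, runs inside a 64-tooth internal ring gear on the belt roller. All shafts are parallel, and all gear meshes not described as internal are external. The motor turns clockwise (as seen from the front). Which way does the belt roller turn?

anticlockwise

the motor → shaft B: driver → idler → driven is 2 external meshes, 2 reversals → CW.
shaft B → shaft C: internal mesh, same direction → CW.
shaft C → shaft D: external mesh, 1 reversal → CCW.
shaft D → shaft E: internal mesh, same direction → CCW.
shaft E → the belt roller: internal mesh, same direction → CCW.
3 reversals in total — an odd number — so the belt roller turns opposite to the motor.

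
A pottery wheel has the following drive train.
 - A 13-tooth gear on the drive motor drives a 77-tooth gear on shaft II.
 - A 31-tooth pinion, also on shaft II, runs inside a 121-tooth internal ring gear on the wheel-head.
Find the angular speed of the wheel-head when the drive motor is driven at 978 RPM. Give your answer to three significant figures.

Gear mesh: ratio = 77/13 = 5.9231, so shaft II turns at 978 / 5.9231 = 165.12 RPM.
Internal gear: ratio = 121/31 = 3.9032, so the wheel-head turns at 165.12 / 3.9032 = 42.303 RPM.

42.3 RPM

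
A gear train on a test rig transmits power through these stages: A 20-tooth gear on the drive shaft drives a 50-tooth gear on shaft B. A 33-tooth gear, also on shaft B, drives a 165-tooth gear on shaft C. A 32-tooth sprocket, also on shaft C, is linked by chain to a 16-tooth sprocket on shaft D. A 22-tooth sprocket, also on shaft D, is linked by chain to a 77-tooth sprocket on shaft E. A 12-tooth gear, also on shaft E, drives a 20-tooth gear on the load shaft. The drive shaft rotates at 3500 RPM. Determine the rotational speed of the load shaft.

96 RPM

the drive shaft → shaft B (gear mesh, 50/20): 3500 ÷ 2.5 = 1400 RPM
shaft B → shaft C (gear mesh, 165/33): 1400 ÷ 5 = 280 RPM
shaft C → shaft D (chain, 16/32): 280 ÷ 0.5 = 560 RPM
shaft D → shaft E (chain, 77/22): 560 ÷ 3.5 = 160 RPM
shaft E → the load shaft (gear mesh, 20/12): 160 ÷ 1.6667 = 96 RPM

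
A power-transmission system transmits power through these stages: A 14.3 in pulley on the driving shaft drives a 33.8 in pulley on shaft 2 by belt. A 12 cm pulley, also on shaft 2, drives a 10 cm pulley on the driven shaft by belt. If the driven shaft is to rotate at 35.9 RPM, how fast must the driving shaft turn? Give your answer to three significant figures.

70.7 RPM

Overall ratio R = 2.3636 × 0.83333 = 1.9697.
Required input speed = output speed × R = 35.9 × 1.9697 = 70.712 RPM.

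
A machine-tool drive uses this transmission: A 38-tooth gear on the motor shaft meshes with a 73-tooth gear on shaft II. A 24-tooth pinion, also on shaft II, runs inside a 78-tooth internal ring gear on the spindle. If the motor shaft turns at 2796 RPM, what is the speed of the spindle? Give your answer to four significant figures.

Gear mesh: ratio = 73/38 = 1.9211, so shaft II turns at 2796 / 1.9211 = 1455.5 RPM.
Internal gear: ratio = 78/24 = 3.25, so the spindle turns at 1455.5 / 3.25 = 447.83 RPM.

447.8 RPM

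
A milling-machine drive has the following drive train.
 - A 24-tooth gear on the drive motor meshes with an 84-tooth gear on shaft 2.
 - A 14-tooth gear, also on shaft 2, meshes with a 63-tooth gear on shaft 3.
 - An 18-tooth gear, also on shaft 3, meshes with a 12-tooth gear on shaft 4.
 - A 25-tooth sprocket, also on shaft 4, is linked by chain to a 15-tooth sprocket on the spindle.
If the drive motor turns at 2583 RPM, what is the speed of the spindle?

gear mesh 84/24 = 3.5 → 2583/3.5 = 738 RPM
gear mesh 63/14 = 4.5 → 738/4.5 = 164 RPM
gear mesh 12/18 = 0.66667 → 164/0.66667 = 246 RPM
chain 15/25 = 0.6 → 246/0.6 = 410 RPM

410 RPM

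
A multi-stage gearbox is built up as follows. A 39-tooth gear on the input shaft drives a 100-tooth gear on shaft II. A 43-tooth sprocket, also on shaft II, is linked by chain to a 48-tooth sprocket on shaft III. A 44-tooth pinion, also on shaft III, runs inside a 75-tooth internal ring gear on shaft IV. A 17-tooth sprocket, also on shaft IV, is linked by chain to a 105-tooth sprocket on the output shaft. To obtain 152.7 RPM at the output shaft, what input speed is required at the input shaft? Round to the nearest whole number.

4601 RPM

Overall ratio R = 2.5641 × 1.1163 × 1.7045 × 6.1765 = 30.134.
Required input speed = output speed × R = 152.7 × 30.134 = 4601.5 RPM.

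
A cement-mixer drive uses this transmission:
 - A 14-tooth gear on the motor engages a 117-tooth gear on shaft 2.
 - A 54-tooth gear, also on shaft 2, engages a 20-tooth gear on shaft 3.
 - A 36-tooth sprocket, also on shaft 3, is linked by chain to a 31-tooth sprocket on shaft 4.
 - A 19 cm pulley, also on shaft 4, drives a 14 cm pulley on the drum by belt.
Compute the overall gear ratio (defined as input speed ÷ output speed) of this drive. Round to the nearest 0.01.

1.96

Each stage contributes driven/driver: gear mesh 117/14 = 8.3571, gear mesh 20/54 = 0.37037, chain 31/36 = 0.86111, belt 14/19 = 0.73684.
Overall: 8.3571 × 0.37037 × 0.86111 × 0.73684 = 1.9639.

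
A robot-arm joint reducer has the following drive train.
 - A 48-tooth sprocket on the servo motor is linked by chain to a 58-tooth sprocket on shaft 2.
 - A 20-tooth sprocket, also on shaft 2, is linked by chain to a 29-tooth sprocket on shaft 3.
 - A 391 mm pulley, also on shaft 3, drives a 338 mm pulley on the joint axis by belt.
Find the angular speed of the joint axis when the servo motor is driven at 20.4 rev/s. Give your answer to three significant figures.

Chain: ratio = 58/48 = 1.2083, so shaft 2 turns at 20.4 / 1.2083 = 16.883 rev/s.
Chain: ratio = 29/20 = 1.45, so shaft 3 turns at 16.883 / 1.45 = 11.643 rev/s.
Belt: ratio = 338/391 = 0.86445, so the joint axis turns at 11.643 / 0.86445 = 13.469 rev/s.

13.5 rev/s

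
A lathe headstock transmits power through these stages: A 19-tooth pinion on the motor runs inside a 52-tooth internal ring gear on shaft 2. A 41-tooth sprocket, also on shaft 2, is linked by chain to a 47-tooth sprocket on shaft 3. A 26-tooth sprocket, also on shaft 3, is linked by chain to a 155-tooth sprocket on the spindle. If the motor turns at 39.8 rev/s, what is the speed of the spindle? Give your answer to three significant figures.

Internal gear: ratio = 52/19 = 2.7368, so shaft 2 turns at 39.8 / 2.7368 = 14.542 rev/s.
Chain: ratio = 47/41 = 1.1463, so shaft 3 turns at 14.542 / 1.1463 = 12.686 rev/s.
Chain: ratio = 155/26 = 5.9615, so the spindle turns at 12.686 / 5.9615 = 2.1279 rev/s.

2.13 rev/s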